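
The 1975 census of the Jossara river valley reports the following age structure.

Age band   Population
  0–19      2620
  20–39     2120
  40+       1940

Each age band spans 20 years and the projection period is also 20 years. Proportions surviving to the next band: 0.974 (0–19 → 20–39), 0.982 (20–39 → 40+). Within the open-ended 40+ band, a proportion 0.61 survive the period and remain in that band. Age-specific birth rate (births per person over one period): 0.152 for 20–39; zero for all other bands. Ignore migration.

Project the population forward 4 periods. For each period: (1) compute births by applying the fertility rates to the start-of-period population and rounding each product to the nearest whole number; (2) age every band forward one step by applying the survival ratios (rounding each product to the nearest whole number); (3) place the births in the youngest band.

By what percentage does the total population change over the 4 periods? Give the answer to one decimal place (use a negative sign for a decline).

-65.0

(Groups numbered youngest = 1 to oldest = 3.)
— Period 1 —
Births: 2120 × 0.152 = 322
Group 2: 2620 × 0.974 = 2552
Group 3: 2120 × 0.982 + 1940 × 0.61 = 2082 + 1183 = 3265
→ [322, 2552, 3265]
— Period 2 —
Births: 2552 × 0.152 = 388
Group 2: 322 × 0.974 = 314
Group 3: 2552 × 0.982 + 3265 × 0.61 = 2506 + 1992 = 4498
→ [388, 314, 4498]
— Period 3 —
Births: 314 × 0.152 = 48
Group 2: 388 × 0.974 = 378
Group 3: 314 × 0.982 + 4498 × 0.61 = 308 + 2744 = 3052
→ [48, 378, 3052]
— Period 4 —
Births: 378 × 0.152 = 57
Group 2: 48 × 0.974 = 47
Group 3: 378 × 0.982 + 3052 × 0.61 = 371 + 1862 = 2233
→ [57, 47, 2233]
Total: 6680 → 2337; change = -4343; percentage change = -65.0%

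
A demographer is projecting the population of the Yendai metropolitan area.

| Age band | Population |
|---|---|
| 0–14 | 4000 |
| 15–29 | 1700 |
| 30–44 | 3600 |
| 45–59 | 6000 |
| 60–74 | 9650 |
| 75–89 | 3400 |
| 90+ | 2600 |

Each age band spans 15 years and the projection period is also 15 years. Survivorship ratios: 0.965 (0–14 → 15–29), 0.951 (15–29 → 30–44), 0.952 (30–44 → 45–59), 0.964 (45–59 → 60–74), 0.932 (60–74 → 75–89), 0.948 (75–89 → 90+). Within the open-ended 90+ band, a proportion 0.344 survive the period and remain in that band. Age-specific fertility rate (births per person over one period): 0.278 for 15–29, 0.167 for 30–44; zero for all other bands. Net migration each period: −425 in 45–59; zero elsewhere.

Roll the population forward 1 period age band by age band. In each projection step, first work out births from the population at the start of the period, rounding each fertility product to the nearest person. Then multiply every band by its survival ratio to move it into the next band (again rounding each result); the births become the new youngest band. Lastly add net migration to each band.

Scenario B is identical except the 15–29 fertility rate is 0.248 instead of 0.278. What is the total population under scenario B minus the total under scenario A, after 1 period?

(Groups numbered youngest = 1 to oldest = 7.)
— Period 1 —
Births: 1700 * 0.278 = 473  |  3600 * 0.167 = 601 ⇒ total 1074
Group 2: 4000 * 0.965 = 3860
Group 3: 1700 * 0.951 = 1617
Group 4: 3600 * 0.952 = 3427
Group 5: 6000 * 0.964 = 5784
Group 6: 9650 * 0.932 = 8994
Group 7: 3400 * 0.948 + 2600 * 0.344 = 3223 + 894 = 4117
Net migration: Group 4 − 425 → 3002
Population now: 0–14=1074, 15–29=3860, 30–44=1617, 45–59=3002, 60–74=5784, 75–89=8994, 90+=4117
Scenario A total after 1 period: 28448
Scenario B projection —
— Period 1 —
Births: 1700 * 0.248 = 422  |  3600 * 0.167 = 601 ⇒ total 1023
Group 2: 4000 * 0.965 = 3860
Group 3: 1700 * 0.951 = 1617
Group 4: 3600 * 0.952 = 3427
Group 5: 6000 * 0.964 = 5784
Group 6: 9650 * 0.932 = 8994
Group 7: 3400 * 0.948 + 2600 * 0.344 = 3223 + 894 = 4117
Net migration: Group 4 − 425 → 3002
Population now: 0–14=1023, 15–29=3860, 30–44=1617, 45–59=3002, 60–74=5784, 75–89=8994, 90+=4117
Scenario B total after 1 period: 28397
Difference B − A = 28397 − 28448 = -51

-51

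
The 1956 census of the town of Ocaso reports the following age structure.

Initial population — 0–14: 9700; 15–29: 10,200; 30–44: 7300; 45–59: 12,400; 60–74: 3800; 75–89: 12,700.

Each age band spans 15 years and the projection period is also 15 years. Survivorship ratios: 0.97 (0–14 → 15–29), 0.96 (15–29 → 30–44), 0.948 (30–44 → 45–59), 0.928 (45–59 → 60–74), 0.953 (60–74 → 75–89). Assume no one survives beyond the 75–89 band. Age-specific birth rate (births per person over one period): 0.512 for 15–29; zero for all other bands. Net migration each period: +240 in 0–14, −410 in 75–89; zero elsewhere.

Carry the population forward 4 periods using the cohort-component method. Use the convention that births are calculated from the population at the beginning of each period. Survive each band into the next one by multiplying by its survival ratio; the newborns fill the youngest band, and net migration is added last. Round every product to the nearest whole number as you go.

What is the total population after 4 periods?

30892

— Period 1 —
Births: 10200 * 0.512 = 5222
15–29: 9700 * 0.97 = 9409
30–44: 10200 * 0.96 = 9792
45–59: 7300 * 0.948 = 6920
60–74: 12400 * 0.928 = 11507
75–89: 3800 * 0.953 = 3621
Net migration: 0–14 + 240 → 5462; 75–89 − 410 → 3211
Giving 5462 / 9409 / 9792 / 6920 / 11507 / 3211.
— Period 2 —
Births: 9409 * 0.512 = 4817
15–29: 5462 * 0.97 = 5298
30–44: 9409 * 0.96 = 9033
45–59: 9792 * 0.948 = 9283
60–74: 6920 * 0.928 = 6422
75–89: 11507 * 0.953 = 10966
Net migration: 0–14 + 240 → 5057; 75–89 − 410 → 10556
Giving 5057 / 5298 / 9033 / 9283 / 6422 / 10556.
— Period 3 —
Births: 5298 * 0.512 = 2713
15–29: 5057 * 0.97 = 4905
30–44: 5298 * 0.96 = 5086
45–59: 9033 * 0.948 = 8563
60–74: 9283 * 0.928 = 8615
75–89: 6422 * 0.953 = 6120
Net migration: 0–14 + 240 → 2953; 75–89 − 410 → 5710
Giving 2953 / 4905 / 5086 / 8563 / 8615 / 5710.
— Period 4 —
Births: 4905 * 0.512 = 2511
15–29: 2953 * 0.97 = 2864
30–44: 4905 * 0.96 = 4709
45–59: 5086 * 0.948 = 4822
60–74: 8563 * 0.928 = 7946
75–89: 8615 * 0.953 = 8210
Net migration: 0–14 + 240 → 2751; 75–89 − 410 → 7800
Giving 2751 / 2864 / 4709 / 4822 / 7946 / 7800.
Total after period 4: 2751 + 2864 + 4709 + 4822 + 7946 + 7800 = 30892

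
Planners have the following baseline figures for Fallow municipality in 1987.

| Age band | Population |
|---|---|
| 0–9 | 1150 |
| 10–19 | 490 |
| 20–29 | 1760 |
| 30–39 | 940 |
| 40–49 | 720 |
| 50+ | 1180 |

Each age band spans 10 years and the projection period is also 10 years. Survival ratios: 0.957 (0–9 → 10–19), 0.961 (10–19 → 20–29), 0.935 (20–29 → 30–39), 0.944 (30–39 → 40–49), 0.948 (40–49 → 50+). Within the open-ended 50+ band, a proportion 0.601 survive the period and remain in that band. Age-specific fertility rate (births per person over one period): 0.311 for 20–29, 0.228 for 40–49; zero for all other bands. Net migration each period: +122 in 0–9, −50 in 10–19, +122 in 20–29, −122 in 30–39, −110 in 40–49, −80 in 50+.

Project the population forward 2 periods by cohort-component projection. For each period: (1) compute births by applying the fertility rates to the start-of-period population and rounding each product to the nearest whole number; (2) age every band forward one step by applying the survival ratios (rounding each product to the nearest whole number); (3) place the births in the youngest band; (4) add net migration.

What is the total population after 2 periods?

5569

Call the bands 1 to 6, youngest first.
Period 1:
Births: 1760 × 0.311 = 547  |  720 × 0.228 = 164 → 711
Band 2: 1150 × 0.957 = 1101
Band 3: 490 × 0.961 = 471
Band 4: 1760 × 0.935 = 1646
Band 5: 940 × 0.944 = 887
Band 6: 720 × 0.948 + 1180 × 0.601 = 683 + 709 = 1392
Net migration: Band 1 + 122 → 833; Band 2 − 50 → 1051; Band 3 + 122 → 593; Band 4 − 122 → 1524; Band 5 − 110 → 777; Band 6 − 80 → 1312
Giving 833 / 1051 / 593 / 1524 / 777 / 1312.
Period 2:
Births: 593 × 0.311 = 184  |  777 × 0.228 = 177 → 361
Band 2: 833 × 0.957 = 797
Band 3: 1051 × 0.961 = 1010
Band 4: 593 × 0.935 = 554
Band 5: 1524 × 0.944 = 1439
Band 6: 777 × 0.948 + 1312 × 0.601 = 737 + 789 = 1526
Net migration: Band 1 + 122 → 483; Band 2 − 50 → 747; Band 3 + 122 → 1132; Band 4 − 122 → 432; Band 5 − 110 → 1329; Band 6 − 80 → 1446
Giving 483 / 747 / 1132 / 432 / 1329 / 1446.
Total after period 2: 483 + 747 + 1132 + 432 + 1329 + 1446 = 5569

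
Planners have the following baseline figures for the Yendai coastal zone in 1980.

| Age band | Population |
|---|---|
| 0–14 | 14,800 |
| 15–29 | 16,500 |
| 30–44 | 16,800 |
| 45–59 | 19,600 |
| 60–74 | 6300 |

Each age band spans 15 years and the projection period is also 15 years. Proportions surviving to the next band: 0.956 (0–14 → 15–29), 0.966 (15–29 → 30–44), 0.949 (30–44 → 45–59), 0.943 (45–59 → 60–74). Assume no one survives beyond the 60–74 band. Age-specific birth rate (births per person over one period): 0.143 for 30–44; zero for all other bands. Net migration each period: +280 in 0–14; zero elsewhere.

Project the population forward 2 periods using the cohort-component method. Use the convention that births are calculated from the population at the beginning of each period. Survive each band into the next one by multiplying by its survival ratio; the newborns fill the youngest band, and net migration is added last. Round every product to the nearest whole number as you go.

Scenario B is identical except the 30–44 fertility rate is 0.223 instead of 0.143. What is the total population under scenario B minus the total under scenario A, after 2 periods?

(Groups numbered youngest = 1 to oldest = 5.)
[period 1]
Births: 16800 * 0.143 = 2402
Group 2: 14800 * 0.956 = 14149
Group 3: 16500 * 0.966 = 15939
Group 4: 16800 * 0.949 = 15943
Group 5: 19600 * 0.943 = 18483
Net migration: Group 1 + 280 → 2682
Giving 2682 / 14149 / 15939 / 15943 / 18483.
[period 2]
Births: 15939 * 0.143 = 2279
Group 2: 2682 * 0.956 = 2564
Group 3: 14149 * 0.966 = 13668
Group 4: 15939 * 0.949 = 15126
Group 5: 15943 * 0.943 = 15034
Net migration: Group 1 + 280 → 2559
Giving 2559 / 2564 / 13668 / 15126 / 15034.
Scenario A total after 2 periods: 48951
Scenario B projection —
[period 1]
Births: 16800 * 0.223 = 3746
Group 2: 14800 * 0.956 = 14149
Group 3: 16500 * 0.966 = 15939
Group 4: 16800 * 0.949 = 15943
Group 5: 19600 * 0.943 = 18483
Net migration: Group 1 + 280 → 4026
Giving 4026 / 14149 / 15939 / 15943 / 18483.
[period 2]
Births: 15939 * 0.223 = 3554
Group 2: 4026 * 0.956 = 3849
Group 3: 14149 * 0.966 = 13668
Group 4: 15939 * 0.949 = 15126
Group 5: 15943 * 0.943 = 15034
Net migration: Group 1 + 280 → 3834
Giving 3834 / 3849 / 13668 / 15126 / 15034.
Scenario B total after 2 periods: 51511
Difference B − A = 51511 − 48951 = 2560

2560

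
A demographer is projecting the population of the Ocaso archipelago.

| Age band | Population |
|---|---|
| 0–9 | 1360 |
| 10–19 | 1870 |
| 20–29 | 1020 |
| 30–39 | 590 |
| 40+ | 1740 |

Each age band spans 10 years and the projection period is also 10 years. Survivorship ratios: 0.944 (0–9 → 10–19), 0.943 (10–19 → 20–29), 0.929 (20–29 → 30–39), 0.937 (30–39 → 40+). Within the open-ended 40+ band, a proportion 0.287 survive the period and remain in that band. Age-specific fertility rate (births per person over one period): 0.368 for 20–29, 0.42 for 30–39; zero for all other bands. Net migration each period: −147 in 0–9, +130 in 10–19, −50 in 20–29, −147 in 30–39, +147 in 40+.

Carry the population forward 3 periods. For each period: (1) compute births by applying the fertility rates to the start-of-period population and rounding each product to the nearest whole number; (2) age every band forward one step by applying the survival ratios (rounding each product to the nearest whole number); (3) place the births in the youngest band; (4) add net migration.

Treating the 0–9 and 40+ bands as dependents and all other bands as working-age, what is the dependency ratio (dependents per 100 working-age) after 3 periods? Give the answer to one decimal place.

114.0

Period 1:
Births: 1020 * 0.368 = 375, 590 * 0.42 = 248 ⇒ total 623
10–19: 1360 * 0.944 = 1284
20–29: 1870 * 0.943 = 1763
30–39: 1020 * 0.929 = 948
40+: 590 * 0.937 + 1740 * 0.287 = 553 + 499 = 1052
Net migration: 0–9 − 147 → 476; 10–19 + 130 → 1414; 20–29 − 50 → 1713; 30–39 − 147 → 801; 40+ + 147 → 1199
Population now: 0–9=476, 10–19=1414, 20–29=1713, 30–39=801, 40+=1199
Period 2:
Births: 1713 * 0.368 = 630, 801 * 0.42 = 336 ⇒ total 966
10–19: 476 * 0.944 = 449
20–29: 1414 * 0.943 = 1333
30–39: 1713 * 0.929 = 1591
40+: 801 * 0.937 + 1199 * 0.287 = 751 + 344 = 1095
Net migration: 0–9 − 147 → 819; 10–19 + 130 → 579; 20–29 − 50 → 1283; 30–39 − 147 → 1444; 40+ + 147 → 1242
Population now: 0–9=819, 10–19=579, 20–29=1283, 30–39=1444, 40+=1242
Period 3:
Births: 1283 * 0.368 = 472, 1444 * 0.42 = 606 ⇒ total 1078
10–19: 819 * 0.944 = 773
20–29: 579 * 0.943 = 546
30–39: 1283 * 0.929 = 1192
40+: 1444 * 0.937 + 1242 * 0.287 = 1353 + 356 = 1709
Net migration: 0–9 − 147 → 931; 10–19 + 130 → 903; 20–29 − 50 → 496; 30–39 − 147 → 1045; 40+ + 147 → 1856
Population now: 0–9=931, 10–19=903, 20–29=496, 30–39=1045, 40+=1856
Dependents (band 0–9 + band 40+) = 931 + 1856 = 2787; working-age = 2444; ratio = 2787/2444 × 100 = 114.0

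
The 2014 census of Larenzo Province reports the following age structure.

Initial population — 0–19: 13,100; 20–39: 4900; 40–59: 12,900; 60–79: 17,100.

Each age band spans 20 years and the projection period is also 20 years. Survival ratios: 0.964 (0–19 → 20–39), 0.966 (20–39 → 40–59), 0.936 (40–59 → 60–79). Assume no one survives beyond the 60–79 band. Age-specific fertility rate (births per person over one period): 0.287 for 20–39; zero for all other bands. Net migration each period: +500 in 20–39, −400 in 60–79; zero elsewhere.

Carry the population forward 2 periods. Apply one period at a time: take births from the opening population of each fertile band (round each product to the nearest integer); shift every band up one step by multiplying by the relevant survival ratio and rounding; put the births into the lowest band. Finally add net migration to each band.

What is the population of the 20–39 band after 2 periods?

Period 1:
Births: 4900 * 0.287 = 1406
20–39: 13100 * 0.964 = 12628
40–59: 4900 * 0.966 = 4733
60–79: 12900 * 0.936 = 12074
Net migration: 20–39 + 500 → 13128; 60–79 − 400 → 11674
→ [1406, 13128, 4733, 11674]
Period 2:
Births: 13128 * 0.287 = 3768
20–39: 1406 * 0.964 = 1355
40–59: 13128 * 0.966 = 12682
60–79: 4733 * 0.936 = 4430
Net migration: 20–39 + 500 → 1855; 60–79 − 400 → 4030
→ [3768, 1855, 12682, 4030]

1855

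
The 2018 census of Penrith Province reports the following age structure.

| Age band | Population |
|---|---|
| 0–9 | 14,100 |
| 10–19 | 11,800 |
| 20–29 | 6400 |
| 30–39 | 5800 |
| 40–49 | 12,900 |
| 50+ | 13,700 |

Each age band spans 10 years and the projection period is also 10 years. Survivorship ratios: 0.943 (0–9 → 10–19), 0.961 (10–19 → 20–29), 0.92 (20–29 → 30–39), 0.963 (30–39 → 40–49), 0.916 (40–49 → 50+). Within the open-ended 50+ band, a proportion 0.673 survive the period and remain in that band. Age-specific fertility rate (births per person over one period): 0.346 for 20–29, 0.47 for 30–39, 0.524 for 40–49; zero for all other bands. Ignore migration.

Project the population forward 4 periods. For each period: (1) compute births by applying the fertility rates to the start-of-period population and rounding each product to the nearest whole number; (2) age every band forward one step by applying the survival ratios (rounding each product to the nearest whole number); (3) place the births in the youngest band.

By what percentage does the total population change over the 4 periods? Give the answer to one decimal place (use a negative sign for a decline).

Numbering the groups 1..6 from youngest to oldest:
Period 1.
Births: 6400 × 0.346 = 2214  |  5800 × 0.47 = 2726  |  12900 × 0.524 = 6760 → 11700
Group 2: 14100 × 0.943 = 13296
Group 3: 11800 × 0.961 = 11340
Group 4: 6400 × 0.92 = 5888
Group 5: 5800 × 0.963 = 5585
Group 6: 12900 × 0.916 + 13700 × 0.673 = 11816 + 9220 = 21036
Giving 11700 / 13296 / 11340 / 5888 / 5585 / 21036.
Period 2.
Births: 11340 × 0.346 = 3924  |  5888 × 0.47 = 2767  |  5585 × 0.524 = 2927 → 9618
Group 2: 11700 × 0.943 = 11033
Group 3: 13296 × 0.961 = 12777
Group 4: 11340 × 0.92 = 10433
Group 5: 5888 × 0.963 = 5670
Group 6: 5585 × 0.916 + 21036 × 0.673 = 5116 + 14157 = 19273
Giving 9618 / 11033 / 12777 / 10433 / 5670 / 19273.
Period 3.
Births: 12777 × 0.346 = 4421  |  10433 × 0.47 = 4904  |  5670 × 0.524 = 2971 → 12296
Group 2: 9618 × 0.943 = 9070
Group 3: 11033 × 0.961 = 10603
Group 4: 12777 × 0.92 = 11755
Group 5: 10433 × 0.963 = 10047
Group 6: 5670 × 0.916 + 19273 × 0.673 = 5194 + 12971 = 18165
Giving 12296 / 9070 / 10603 / 11755 / 10047 / 18165.
Period 4.
Births: 10603 × 0.346 = 3669  |  11755 × 0.47 = 5525  |  10047 × 0.524 = 5265 → 14459
Group 2: 12296 × 0.943 = 11595
Group 3: 9070 × 0.961 = 8716
Group 4: 10603 × 0.92 = 9755
Group 5: 11755 × 0.963 = 11320
Group 6: 10047 × 0.916 + 18165 × 0.673 = 9203 + 12225 = 21428
Giving 14459 / 11595 / 8716 / 9755 / 11320 / 21428.
Total: 64700 → 77273; change = 12573; percentage change = 19.4%

19.4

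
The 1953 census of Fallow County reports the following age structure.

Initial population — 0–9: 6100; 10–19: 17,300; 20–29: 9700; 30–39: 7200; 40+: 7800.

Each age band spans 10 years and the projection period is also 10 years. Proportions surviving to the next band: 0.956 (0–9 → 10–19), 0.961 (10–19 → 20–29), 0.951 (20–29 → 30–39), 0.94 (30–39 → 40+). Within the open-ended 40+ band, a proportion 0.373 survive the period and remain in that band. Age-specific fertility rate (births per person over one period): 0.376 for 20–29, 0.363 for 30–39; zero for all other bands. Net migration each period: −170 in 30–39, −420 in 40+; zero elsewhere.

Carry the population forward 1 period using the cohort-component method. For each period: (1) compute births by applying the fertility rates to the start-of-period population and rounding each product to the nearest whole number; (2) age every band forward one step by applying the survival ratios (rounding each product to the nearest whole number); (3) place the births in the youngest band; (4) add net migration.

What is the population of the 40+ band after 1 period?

9257

After projecting period 1:
Births: 9700 * 0.376 = 3647 ; 7200 * 0.363 = 2614 — total 6261
10–19: 6100 * 0.956 = 5832
20–29: 17300 * 0.961 = 16625
30–39: 9700 * 0.951 = 9225
40+: 7200 * 0.94 + 7800 * 0.373 = 6768 + 2909 = 9677
Net migration: 30–39 − 170 → 9055; 40+ − 420 → 9257
Giving 6261 / 5832 / 16625 / 9055 / 9257.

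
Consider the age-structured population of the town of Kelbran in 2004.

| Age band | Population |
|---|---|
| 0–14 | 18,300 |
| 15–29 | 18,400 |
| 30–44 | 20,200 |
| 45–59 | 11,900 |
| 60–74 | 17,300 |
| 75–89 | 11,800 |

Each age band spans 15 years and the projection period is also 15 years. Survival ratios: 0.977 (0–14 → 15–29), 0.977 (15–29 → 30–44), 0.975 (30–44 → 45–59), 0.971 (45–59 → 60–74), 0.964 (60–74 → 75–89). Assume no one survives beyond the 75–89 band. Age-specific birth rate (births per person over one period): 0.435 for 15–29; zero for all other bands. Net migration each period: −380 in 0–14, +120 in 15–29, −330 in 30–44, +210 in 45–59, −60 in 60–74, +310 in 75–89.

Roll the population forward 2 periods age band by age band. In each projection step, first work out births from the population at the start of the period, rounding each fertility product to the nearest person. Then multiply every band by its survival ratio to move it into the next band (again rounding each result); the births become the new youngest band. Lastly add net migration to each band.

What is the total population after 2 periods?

80349

Numbering the groups 1..6 from youngest to oldest:
Period 1.
Births: 18400 * 0.435 = 8004
Group 2: 18300 * 0.977 = 17879
Group 3: 18400 * 0.977 = 17977
Group 4: 20200 * 0.975 = 19695
Group 5: 11900 * 0.971 = 11555
Group 6: 17300 * 0.964 = 16677
Net migration: Group 1 − 380 → 7624; Group 2 + 120 → 17999; Group 3 − 330 → 17647; Group 4 + 210 → 19905; Group 5 − 60 → 11495; Group 6 + 310 → 16987
End of period: [7624, 17999, 17647, 19905, 11495, 16987]
Period 2.
Births: 17999 * 0.435 = 7830
Group 2: 7624 * 0.977 = 7449
Group 3: 17999 * 0.977 = 17585
Group 4: 17647 * 0.975 = 17206
Group 5: 19905 * 0.971 = 19328
Group 6: 11495 * 0.964 = 11081
Net migration: Group 1 − 380 → 7450; Group 2 + 120 → 7569; Group 3 − 330 → 17255; Group 4 + 210 → 17416; Group 5 − 60 → 19268; Group 6 + 310 → 11391
End of period: [7450, 7569, 17255, 17416, 19268, 11391]
Total after period 2: 7450 + 7569 + 17255 + 17416 + 19268 + 11391 = 80349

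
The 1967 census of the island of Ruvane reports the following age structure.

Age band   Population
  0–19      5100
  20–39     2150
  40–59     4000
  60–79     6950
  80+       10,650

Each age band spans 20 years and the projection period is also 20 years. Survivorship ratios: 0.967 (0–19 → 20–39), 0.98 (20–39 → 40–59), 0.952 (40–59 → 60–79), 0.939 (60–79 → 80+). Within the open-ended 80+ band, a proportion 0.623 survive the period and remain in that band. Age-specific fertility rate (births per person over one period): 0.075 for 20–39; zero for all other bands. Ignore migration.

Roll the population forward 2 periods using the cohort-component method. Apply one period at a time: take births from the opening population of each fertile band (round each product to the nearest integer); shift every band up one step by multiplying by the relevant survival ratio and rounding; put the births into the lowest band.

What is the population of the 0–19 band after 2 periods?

370

Period 1.
Births: 2150 × 0.075 = 161
20–39: 5100 × 0.967 = 4932
40–59: 2150 × 0.98 = 2107
60–79: 4000 × 0.952 = 3808
80+: 6950 × 0.939 + 10650 × 0.623 = 6526 + 6635 = 13161
→ [161, 4932, 2107, 3808, 13161]
Period 2.
Births: 4932 × 0.075 = 370
20–39: 161 × 0.967 = 156
40–59: 4932 × 0.98 = 4833
60–79: 2107 × 0.952 = 2006
80+: 3808 × 0.939 + 13161 × 0.623 = 3576 + 8199 = 11775
→ [370, 156, 4833, 2006, 11775]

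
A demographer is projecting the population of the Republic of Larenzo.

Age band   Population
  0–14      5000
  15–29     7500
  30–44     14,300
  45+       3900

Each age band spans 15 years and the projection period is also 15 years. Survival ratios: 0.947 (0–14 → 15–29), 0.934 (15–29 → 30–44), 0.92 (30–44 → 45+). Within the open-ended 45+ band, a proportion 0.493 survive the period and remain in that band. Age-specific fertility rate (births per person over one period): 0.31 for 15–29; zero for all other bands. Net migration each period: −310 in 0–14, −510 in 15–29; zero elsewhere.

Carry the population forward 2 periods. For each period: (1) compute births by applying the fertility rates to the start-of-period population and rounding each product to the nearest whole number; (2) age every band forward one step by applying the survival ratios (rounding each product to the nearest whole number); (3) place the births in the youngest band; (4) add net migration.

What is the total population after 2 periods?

20223

Let band 1 be 0–14 through band 4 = 45+.
— Period 1 —
Births: 7500 × 0.31 = 2325
Band 2: 5000 × 0.947 = 4735
Band 3: 7500 × 0.934 = 7005
Band 4: 14300 × 0.92 + 3900 × 0.493 = 13156 + 1923 = 15079
Net migration: Band 1 − 310 → 2015; Band 2 − 510 → 4225
→ [2015, 4225, 7005, 15079]
— Period 2 —
Births: 4225 × 0.31 = 1310
Band 2: 2015 × 0.947 = 1908
Band 3: 4225 × 0.934 = 3946
Band 4: 7005 × 0.92 + 15079 × 0.493 = 6445 + 7434 = 13879
Net migration: Band 1 − 310 → 1000; Band 2 − 510 → 1398
→ [1000, 1398, 3946, 13879]
Total after period 2: 1000 + 1398 + 3946 + 13879 = 20223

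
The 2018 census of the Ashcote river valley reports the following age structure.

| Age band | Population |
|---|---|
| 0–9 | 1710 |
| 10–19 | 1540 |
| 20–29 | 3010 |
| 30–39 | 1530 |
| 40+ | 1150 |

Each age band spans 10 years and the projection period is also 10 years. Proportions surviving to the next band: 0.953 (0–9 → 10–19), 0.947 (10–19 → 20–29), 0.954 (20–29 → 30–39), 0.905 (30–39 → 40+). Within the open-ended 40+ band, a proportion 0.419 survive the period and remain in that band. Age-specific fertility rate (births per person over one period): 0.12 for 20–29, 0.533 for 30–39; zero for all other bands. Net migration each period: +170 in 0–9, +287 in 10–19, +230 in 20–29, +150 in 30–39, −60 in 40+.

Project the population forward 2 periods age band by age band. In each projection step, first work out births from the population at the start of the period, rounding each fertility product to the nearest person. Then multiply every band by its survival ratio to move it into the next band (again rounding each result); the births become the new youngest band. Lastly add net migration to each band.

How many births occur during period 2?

Call the bands 1 to 5, youngest first.
Period 1.
Births: 3010 × 0.12 = 361, 1530 × 0.533 = 815 → total 1176
Band 2: 1710 × 0.953 = 1630
Band 3: 1540 × 0.947 = 1458
Band 4: 3010 × 0.954 = 2872
Band 5: 1530 × 0.905 + 1150 × 0.419 = 1385 + 482 = 1867
Net migration: Band 1 + 170 → 1346; Band 2 + 287 → 1917; Band 3 + 230 → 1688; Band 4 + 150 → 3022; Band 5 − 60 → 1807
Population now: 0–9=1346, 10–19=1917, 20–29=1688, 30–39=3022, 40+=1807
Period 2.
Births: 1688 × 0.12 = 203, 3022 × 0.533 = 1611 → total 1814
Band 2: 1346 × 0.953 = 1283
Band 3: 1917 × 0.947 = 1815
Band 4: 1688 × 0.954 = 1610
Band 5: 3022 × 0.905 + 1807 × 0.419 = 2735 + 757 = 3492
Net migration: Band 1 + 170 → 1984; Band 2 + 287 → 1570; Band 3 + 230 → 2045; Band 4 + 150 → 1760; Band 5 − 60 → 3432
Population now: 0–9=1984, 10–19=1570, 20–29=2045, 30–39=1760, 40+=3432

1814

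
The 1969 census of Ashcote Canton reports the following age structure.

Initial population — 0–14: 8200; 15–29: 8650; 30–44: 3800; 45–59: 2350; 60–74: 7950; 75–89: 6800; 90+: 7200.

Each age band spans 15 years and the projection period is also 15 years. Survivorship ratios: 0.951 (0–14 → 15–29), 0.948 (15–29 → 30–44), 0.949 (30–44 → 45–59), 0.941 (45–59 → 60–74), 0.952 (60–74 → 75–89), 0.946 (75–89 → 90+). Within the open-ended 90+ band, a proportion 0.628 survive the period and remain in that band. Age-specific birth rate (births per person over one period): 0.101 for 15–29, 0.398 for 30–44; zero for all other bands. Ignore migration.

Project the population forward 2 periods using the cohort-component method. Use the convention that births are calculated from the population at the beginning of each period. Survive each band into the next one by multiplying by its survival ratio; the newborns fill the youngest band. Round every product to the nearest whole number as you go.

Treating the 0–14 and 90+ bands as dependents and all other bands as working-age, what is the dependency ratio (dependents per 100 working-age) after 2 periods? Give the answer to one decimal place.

78.9

Period 1:
Births: 8650 × 0.101 = 874, 3800 × 0.398 = 1512 → 2386
15–29: 8200 × 0.951 = 7798
30–44: 8650 × 0.948 = 8200
45–59: 3800 × 0.949 = 3606
60–74: 2350 × 0.941 = 2211
75–89: 7950 × 0.952 = 7568
90+: 6800 × 0.946 + 7200 × 0.628 = 6433 + 4522 = 10955
Population now: 0–14=2386, 15–29=7798, 30–44=8200, 45–59=3606, 60–74=2211, 75–89=7568, 90+=10955
Period 2:
Births: 7798 × 0.101 = 788, 8200 × 0.398 = 3264 → 4052
15–29: 2386 × 0.951 = 2269
30–44: 7798 × 0.948 = 7393
45–59: 8200 × 0.949 = 7782
60–74: 3606 × 0.941 = 3393
75–89: 2211 × 0.952 = 2105
90+: 7568 × 0.946 + 10955 × 0.628 = 7159 + 6880 = 14039
Population now: 0–14=4052, 15–29=2269, 30–44=7393, 45–59=7782, 60–74=3393, 75–89=2105, 90+=14039
Dependents (band 0–14 + band 90+) = 4052 + 14039 = 18091; working-age = 22942; ratio = 18091/22942 × 100 = 78.9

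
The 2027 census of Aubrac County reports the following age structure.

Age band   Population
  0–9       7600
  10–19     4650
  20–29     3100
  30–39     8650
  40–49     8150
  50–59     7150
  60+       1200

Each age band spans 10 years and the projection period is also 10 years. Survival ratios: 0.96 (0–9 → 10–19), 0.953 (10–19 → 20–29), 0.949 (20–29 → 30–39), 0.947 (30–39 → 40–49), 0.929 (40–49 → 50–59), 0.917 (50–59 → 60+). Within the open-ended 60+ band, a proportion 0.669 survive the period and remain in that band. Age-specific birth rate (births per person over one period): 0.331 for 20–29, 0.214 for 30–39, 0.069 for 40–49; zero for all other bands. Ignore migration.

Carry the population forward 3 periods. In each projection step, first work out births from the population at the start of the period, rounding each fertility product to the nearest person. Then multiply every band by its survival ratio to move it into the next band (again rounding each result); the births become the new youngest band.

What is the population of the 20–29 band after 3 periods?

3146

Period 1:
Births: 3100 × 0.331 = 1026  |  8650 × 0.214 = 1851  |  8150 × 0.069 = 562 ⇒ total 3439
10–19: 7600 × 0.96 = 7296
20–29: 4650 × 0.953 = 4431
30–39: 3100 × 0.949 = 2942
40–49: 8650 × 0.947 = 8192
50–59: 8150 × 0.929 = 7571
60+: 7150 × 0.917 + 1200 × 0.669 = 6557 + 803 = 7360
End of period: [3439, 7296, 4431, 2942, 8192, 7571, 7360]
Period 2:
Births: 4431 × 0.331 = 1467  |  2942 × 0.214 = 630  |  8192 × 0.069 = 565 ⇒ total 2662
10–19: 3439 × 0.96 = 3301
20–29: 7296 × 0.953 = 6953
30–39: 4431 × 0.949 = 4205
40–49: 2942 × 0.947 = 2786
50–59: 8192 × 0.929 = 7610
60+: 7571 × 0.917 + 7360 × 0.669 = 6943 + 4924 = 11867
End of period: [2662, 3301, 6953, 4205, 2786, 7610, 11867]
Period 3:
Births: 6953 × 0.331 = 2301  |  4205 × 0.214 = 900  |  2786 × 0.069 = 192 ⇒ total 3393
10–19: 2662 × 0.96 = 2556
20–29: 3301 × 0.953 = 3146
30–39: 6953 × 0.949 = 6598
40–49: 4205 × 0.947 = 3982
50–59: 2786 × 0.929 = 2588
60+: 7610 × 0.917 + 11867 × 0.669 = 6978 + 7939 = 14917
End of period: [3393, 2556, 3146, 6598, 3982, 2588, 14917]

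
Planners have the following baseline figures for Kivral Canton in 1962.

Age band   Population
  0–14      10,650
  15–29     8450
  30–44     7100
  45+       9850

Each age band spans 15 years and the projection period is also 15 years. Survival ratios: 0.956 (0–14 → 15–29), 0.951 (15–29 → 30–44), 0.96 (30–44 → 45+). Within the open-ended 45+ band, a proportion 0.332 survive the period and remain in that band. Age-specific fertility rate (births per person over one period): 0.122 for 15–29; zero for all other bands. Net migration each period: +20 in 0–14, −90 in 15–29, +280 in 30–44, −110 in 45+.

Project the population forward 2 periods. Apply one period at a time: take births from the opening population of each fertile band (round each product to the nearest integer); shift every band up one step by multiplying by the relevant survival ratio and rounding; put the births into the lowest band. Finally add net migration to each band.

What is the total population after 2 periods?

(Bands numbered youngest = 1 to oldest = 4.)
— Period 1 —
Births: 8450 × 0.122 = 1031
Band 2: 10650 × 0.956 = 10181
Band 3: 8450 × 0.951 = 8036
Band 4: 7100 × 0.96 + 9850 × 0.332 = 6816 + 3270 = 10086
Net migration: Band 1 + 20 → 1051; Band 2 − 90 → 10091; Band 3 + 280 → 8316; Band 4 − 110 → 9976
Giving 1051 / 10091 / 8316 / 9976.
— Period 2 —
Births: 10091 × 0.122 = 1231
Band 2: 1051 × 0.956 = 1005
Band 3: 10091 × 0.951 = 9597
Band 4: 8316 × 0.96 + 9976 × 0.332 = 7983 + 3312 = 11295
Net migration: Band 1 + 20 → 1251; Band 2 − 90 → 915; Band 3 + 280 → 9877; Band 4 − 110 → 11185
Giving 1251 / 915 / 9877 / 11185.
Total after period 2: 1251 + 915 + 9877 + 11185 = 23228

23228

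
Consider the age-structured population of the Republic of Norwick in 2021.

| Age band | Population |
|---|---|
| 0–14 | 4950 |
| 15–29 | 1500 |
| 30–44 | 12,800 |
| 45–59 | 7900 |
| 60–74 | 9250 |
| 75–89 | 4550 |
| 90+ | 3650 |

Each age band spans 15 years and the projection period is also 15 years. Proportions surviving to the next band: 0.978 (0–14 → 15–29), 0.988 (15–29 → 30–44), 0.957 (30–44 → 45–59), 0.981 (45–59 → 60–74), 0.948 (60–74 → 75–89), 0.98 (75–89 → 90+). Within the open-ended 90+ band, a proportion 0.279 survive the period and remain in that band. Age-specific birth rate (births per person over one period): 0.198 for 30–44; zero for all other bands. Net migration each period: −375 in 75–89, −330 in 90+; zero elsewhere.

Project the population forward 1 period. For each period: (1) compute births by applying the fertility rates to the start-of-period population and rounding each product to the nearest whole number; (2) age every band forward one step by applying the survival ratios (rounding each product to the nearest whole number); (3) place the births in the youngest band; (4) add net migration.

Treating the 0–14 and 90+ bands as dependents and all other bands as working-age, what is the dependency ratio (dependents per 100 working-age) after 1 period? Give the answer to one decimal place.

22.1

— Period 1 —
Births: 12800 * 0.198 = 2534
15–29: 4950 * 0.978 = 4841
30–44: 1500 * 0.988 = 1482
45–59: 12800 * 0.957 = 12250
60–74: 7900 * 0.981 = 7750
75–89: 9250 * 0.948 = 8769
90+: 4550 * 0.98 + 3650 * 0.279 = 4459 + 1018 = 5477
Net migration: 75–89 − 375 → 8394; 90+ − 330 → 5147
→ [2534, 4841, 1482, 12250, 7750, 8394, 5147]
Dependents (band 0–14 + band 90+) = 2534 + 5147 = 7681; working-age = 34717; ratio = 7681/34717 × 100 = 22.1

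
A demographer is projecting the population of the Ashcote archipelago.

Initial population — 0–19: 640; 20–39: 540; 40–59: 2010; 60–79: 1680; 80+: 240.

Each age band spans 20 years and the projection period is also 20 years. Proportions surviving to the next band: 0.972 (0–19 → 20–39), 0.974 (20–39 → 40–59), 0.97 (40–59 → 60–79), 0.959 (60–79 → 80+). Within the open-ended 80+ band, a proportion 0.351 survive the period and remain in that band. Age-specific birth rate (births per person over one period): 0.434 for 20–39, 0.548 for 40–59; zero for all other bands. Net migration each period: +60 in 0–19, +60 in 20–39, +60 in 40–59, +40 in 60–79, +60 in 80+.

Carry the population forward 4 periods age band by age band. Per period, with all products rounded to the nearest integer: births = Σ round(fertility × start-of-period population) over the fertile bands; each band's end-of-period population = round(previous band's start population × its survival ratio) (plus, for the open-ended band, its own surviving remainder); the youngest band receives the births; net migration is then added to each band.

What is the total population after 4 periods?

After projecting period 1:
Births: 540 * 0.434 = 234 ; 2010 * 0.548 = 1101 → total 1335
20–39: 640 * 0.972 = 622
40–59: 540 * 0.974 = 526
60–79: 2010 * 0.97 = 1950
80+: 1680 * 0.959 + 240 * 0.351 = 1611 + 84 = 1695
Net migration: 0–19 + 60 → 1395; 20–39 + 60 → 682; 40–59 + 60 → 586; 60–79 + 40 → 1990; 80+ + 60 → 1755
→ [1395, 682, 586, 1990, 1755]
After projecting period 2:
Births: 682 * 0.434 = 296 ; 586 * 0.548 = 321 → total 617
20–39: 1395 * 0.972 = 1356
40–59: 682 * 0.974 = 664
60–79: 586 * 0.97 = 568
80+: 1990 * 0.959 + 1755 * 0.351 = 1908 + 616 = 2524
Net migration: 0–19 + 60 → 677; 20–39 + 60 → 1416; 40–59 + 60 → 724; 60–79 + 40 → 608; 80+ + 60 → 2584
→ [677, 1416, 724, 608, 2584]
After projecting period 3:
Births: 1416 * 0.434 = 615 ; 724 * 0.548 = 397 → total 1012
20–39: 677 * 0.972 = 658
40–59: 1416 * 0.974 = 1379
60–79: 724 * 0.97 = 702
80+: 608 * 0.959 + 2584 * 0.351 = 583 + 907 = 1490
Net migration: 0–19 + 60 → 1072; 20–39 + 60 → 718; 40–59 + 60 → 1439; 60–79 + 40 → 742; 80+ + 60 → 1550
→ [1072, 718, 1439, 742, 1550]
After projecting period 4:
Births: 718 * 0.434 = 312 ; 1439 * 0.548 = 789 → total 1101
20–39: 1072 * 0.972 = 1042
40–59: 718 * 0.974 = 699
60–79: 1439 * 0.97 = 1396
80+: 742 * 0.959 + 1550 * 0.351 = 712 + 544 = 1256
Net migration: 0–19 + 60 → 1161; 20–39 + 60 → 1102; 40–59 + 60 → 759; 60–79 + 40 → 1436; 80+ + 60 → 1316
→ [1161, 1102, 759, 1436, 1316]
Total after period 4: 1161 + 1102 + 759 + 1436 + 1316 = 5774

5774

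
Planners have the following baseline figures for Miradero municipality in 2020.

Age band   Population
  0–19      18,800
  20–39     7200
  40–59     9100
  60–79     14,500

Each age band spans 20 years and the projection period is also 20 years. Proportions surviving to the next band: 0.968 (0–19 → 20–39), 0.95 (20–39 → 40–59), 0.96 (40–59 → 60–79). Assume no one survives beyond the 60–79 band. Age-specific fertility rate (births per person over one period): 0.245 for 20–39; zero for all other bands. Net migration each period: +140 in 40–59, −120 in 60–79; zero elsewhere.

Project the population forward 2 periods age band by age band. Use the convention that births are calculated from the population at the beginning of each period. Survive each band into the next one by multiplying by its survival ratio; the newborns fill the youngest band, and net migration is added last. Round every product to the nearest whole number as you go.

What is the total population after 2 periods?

30176

After projecting period 1:
Births: 7200 × 0.245 = 1764
20–39: 18800 × 0.968 = 18198
40–59: 7200 × 0.95 = 6840
60–79: 9100 × 0.96 = 8736
Net migration: 40–59 + 140 → 6980; 60–79 − 120 → 8616
Giving 1764 / 18198 / 6980 / 8616.
After projecting period 2:
Births: 18198 × 0.245 = 4459
20–39: 1764 × 0.968 = 1708
40–59: 18198 × 0.95 = 17288
60–79: 6980 × 0.96 = 6701
Net migration: 40–59 + 140 → 17428; 60–79 − 120 → 6581
Giving 4459 / 1708 / 17428 / 6581.
Total after period 2: 4459 + 1708 + 17428 + 6581 = 30176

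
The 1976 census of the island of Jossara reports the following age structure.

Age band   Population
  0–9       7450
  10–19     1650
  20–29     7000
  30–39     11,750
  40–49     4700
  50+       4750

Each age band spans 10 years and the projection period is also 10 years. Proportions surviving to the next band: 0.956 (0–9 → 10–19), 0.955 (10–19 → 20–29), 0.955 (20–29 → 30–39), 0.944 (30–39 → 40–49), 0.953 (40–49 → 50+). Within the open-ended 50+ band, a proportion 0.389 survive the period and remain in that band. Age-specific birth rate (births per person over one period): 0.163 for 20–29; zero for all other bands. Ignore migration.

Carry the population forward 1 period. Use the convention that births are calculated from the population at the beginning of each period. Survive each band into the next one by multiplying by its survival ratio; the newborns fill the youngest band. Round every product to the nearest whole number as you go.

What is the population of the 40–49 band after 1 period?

Let band 1 be 0–9 through band 6 = 50+.
After projecting period 1:
Births: 7000 × 0.163 = 1141
Band 2: 7450 × 0.956 = 7122
Band 3: 1650 × 0.955 = 1576
Band 4: 7000 × 0.955 = 6685
Band 5: 11750 × 0.944 = 11092
Band 6: 4700 × 0.953 + 4750 × 0.389 = 4479 + 1848 = 6327
Population now: 0–9=1141, 10–19=7122, 20–29=1576, 30–39=6685, 40–49=11092, 50+=6327

11092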